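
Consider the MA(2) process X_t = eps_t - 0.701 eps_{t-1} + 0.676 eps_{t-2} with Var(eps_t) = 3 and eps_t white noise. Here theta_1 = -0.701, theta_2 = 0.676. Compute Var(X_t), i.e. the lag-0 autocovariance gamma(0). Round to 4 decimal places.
\gamma(0) = 5.8451

For an MA(q) process X_t = eps_t + sum_i theta_i eps_{t-i} with
Var(eps_t) = sigma^2, the variance is
  gamma(0) = sigma^2 * (1 + sum_i theta_i^2).
  sum_i theta_i^2 = (-0.701)^2 + (0.676)^2 = 0.491401 + 0.456976 = 0.948377.
  gamma(0) = 3 * (1 + 0.948377) = 3 * 1.948377 = 5.845131, which rounds to 5.8451.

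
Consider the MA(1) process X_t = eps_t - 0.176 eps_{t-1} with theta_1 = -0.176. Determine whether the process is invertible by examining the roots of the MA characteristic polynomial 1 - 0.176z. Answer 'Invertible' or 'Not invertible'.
\text{Invertible}

The MA(q) characteristic polynomial is P(z) = 1 - 0.176z.
Invertibility requires all roots to lie outside the unit circle, i.e. |z| > 1 for every root.
This is linear in z: 1 + (-0.176) z = 0  =>  z = -1/(-0.176) = 5.681818,  |z| = 5.681818.
Moduli of all roots: 5.6818.
All moduli strictly greater than 1? Yes.
Verdict: Invertible.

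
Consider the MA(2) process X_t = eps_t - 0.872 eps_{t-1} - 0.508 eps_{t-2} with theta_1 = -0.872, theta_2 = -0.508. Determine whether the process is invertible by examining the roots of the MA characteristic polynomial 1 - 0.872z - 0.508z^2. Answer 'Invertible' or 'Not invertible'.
\text{Not invertible}

The MA(q) characteristic polynomial is P(z) = 1 - 0.872z - 0.508z^2.
Invertibility requires all roots to lie outside the unit circle, i.e. |z| > 1 for every root.
Set 1 + (-0.872) z + (-0.508) z^2 = 0, i.e. a z^2 + b z + c = 0 with a = -0.508, b = -0.872, c = 1.
Discriminant D = b^2 - 4ac = (-0.872)^2 - 4*(-0.508)*1 = 0.760384 - (-2.032) = 2.792384.
D >= 0, so the roots are real: z = (-b +/- sqrt(D)) / (2a) = (0.872 +/- 1.671043) / (-1.016).
  z_1 = (0.872 + 1.671043) / (-1.016) = -2.503,   |z_1| = 2.503.
  z_2 = (0.872 - 1.671043) / (-1.016) = 0.7865,   |z_2| = 0.7865.
Moduli of all roots: 2.5030, 0.7865.
All moduli strictly greater than 1? No.
Verdict: Not invertible.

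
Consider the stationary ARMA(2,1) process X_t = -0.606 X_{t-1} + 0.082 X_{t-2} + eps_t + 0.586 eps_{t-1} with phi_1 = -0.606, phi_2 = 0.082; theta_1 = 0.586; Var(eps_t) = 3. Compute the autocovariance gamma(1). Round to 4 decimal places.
\gamma(1) = -0.0982

Multiply the model equation by X_{t-k} and take expectations. With theta_0 = psi_0 = 1 and psi_j the MA(infinity) weights, this gives
  gamma(k) - sum_i phi_i gamma(k-i) = c_k,
  c_k = sigma^2 * sum_{j=k..q} theta_j psi_{j-k}   (c_k = 0 for k > q),
using gamma(-m) = gamma(m).
psi-weights needed (psi_j = theta_j + sum_i phi_i psi_{j-i}):
  psi_1 = theta_1 + phi_1 = 0.586 + (-0.606) = -0.02
Right-hand sides:
  c_0 = sigma^2 (1 + theta_1 psi_1) = 3 * (1 + (0.586)(-0.02)) = 3 * 0.98828 = 2.96484
  c_1 = sigma^2 theta_1 = 3 * (0.586) = 1.758
  c_2 = 0
Equations for k = 0, 1, 2 (AR order 2, c_2 = 0):
  (E0) gamma(0) = phi_1 gamma(1) + phi_2 gamma(2) + c_0
  (E1) gamma(1) = phi_1 gamma(0) + phi_2 gamma(1) + c_1
  (E2) gamma(2) = phi_1 gamma(1) + phi_2 gamma(0)
From (E1): gamma(1) = A gamma(0) + B with
  A = phi_1 / (1 - phi_2) = -0.606 / 0.918 = -0.660131,   B = c_1 / (1 - phi_2) = 1.758 / 0.918 = 1.915033.
Insert (E2) into (E0): gamma(0) (1 - phi_2^2) = phi_1 (1 + phi_2) gamma(1) + c_0.
  phi_1 (1 + phi_2) = (-0.606)(1.082) = -0.655692,   1 - phi_2^2 = 0.993276.
Replace gamma(1) by A gamma(0) + B and collect gamma(0):
  gamma(0) [0.993276 - (-0.655692)(-0.660131)] = (-0.655692)(1.915033) + 2.96484
  gamma(0) * 0.560434 = 1.709168
  gamma(0) = 1.709168 / 0.560434 = 3.049725.
  gamma(1) = A gamma(0) + B = (-0.660131)(3.049725) + (1.915033) = -0.098185.
Therefore gamma(1) = -0.0982 (to 4 decimal places).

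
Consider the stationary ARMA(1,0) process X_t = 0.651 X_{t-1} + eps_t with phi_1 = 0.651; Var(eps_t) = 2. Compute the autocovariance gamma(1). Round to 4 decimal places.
\gamma(1) = 2.2596

Multiply the model equation by X_{t-k} and take expectations. With theta_0 = psi_0 = 1 and psi_j the MA(infinity) weights, this gives
  gamma(k) - sum_i phi_i gamma(k-i) = c_k,
  c_k = sigma^2 * sum_{j=k..q} theta_j psi_{j-k}   (c_k = 0 for k > q),
using gamma(-m) = gamma(m).
Pure AR (q = 0): c_0 = sigma^2 = 2, c_k = 0 for k >= 1.
Equations for k = 0 and k = 1 (AR order 1):
  gamma(0) = phi_1 gamma(1) + c_0
  gamma(1) = phi_1 gamma(0) + c_1
Substituting the second into the first: gamma(0) (1 - phi_1^2) = c_0 + phi_1 c_1, so
  gamma(0) = c_0 / (1 - phi_1^2) = 2 / (1 - (0.651)^2) = 2 / 0.576199 = 3.471023.
  gamma(1) = phi_1 gamma(0) = (0.651)(3.471023) = 2.259636.
Therefore gamma(1) = 2.2596 (to 4 decimal places).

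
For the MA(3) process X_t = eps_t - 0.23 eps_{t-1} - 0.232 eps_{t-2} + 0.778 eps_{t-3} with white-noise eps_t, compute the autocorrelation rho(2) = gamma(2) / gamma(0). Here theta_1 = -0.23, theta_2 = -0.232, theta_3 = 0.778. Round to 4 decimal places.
\rho(2) = -0.2400

For an MA(q) process with theta_0 = 1, the autocovariance is
  gamma(k) = sigma^2 * sum_{i=0..q-k} theta_i * theta_{i+k},
and rho(k) = gamma(k) / gamma(0). Sigma^2 cancels.
  numerator   = (1)*(-0.232) + (-0.23)*(0.778) = -0.41094.
  denominator = (1)^2 + (-0.23)^2 + (-0.232)^2 + (0.778)^2 = 1.712008.
  rho(2) = -0.41094 / 1.712008 = -0.2400.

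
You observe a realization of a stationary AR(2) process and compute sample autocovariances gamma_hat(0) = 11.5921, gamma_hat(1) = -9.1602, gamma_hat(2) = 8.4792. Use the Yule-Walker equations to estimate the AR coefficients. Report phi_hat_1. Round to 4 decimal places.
\hat\phi_{1} = -0.5650

The Yule-Walker equations for an AR(p) process read, in matrix form,
  Gamma_p phi = r_p,   with   (Gamma_p)_{ij} = gamma(|i - j|),
                       (r_p)_i = gamma(i),   i,j = 1..p.
Substitute the sample gammas (Toeplitz matrix and right-hand side of size 2):
  Gamma_p = [[11.5921, -9.1602], [-9.1602, 11.5921]]
  r_p     = [-9.1602, 8.4792]
Written out:
  11.5921 phi_1 - 9.1602 phi_2 = -9.1602
  -9.1602 phi_1 + 11.5921 phi_2 = 8.4792
Solve by Cramer's rule:
  det = gamma(0)^2 - gamma(1)^2 = (11.5921)^2 - (-9.1602)^2 = 134.37678241 - 83.90926404 = 50.46751837
  phi_hat_1 = [gamma(1) gamma(0) - gamma(1) gamma(2)] / det = [(-9.1602)(11.5921) - (-9.1602)(8.4792)] / 50.46751837 = -28.51478658 / 50.46751837 = -0.565
  phi_hat_2 = [gamma(0) gamma(2) - gamma(1)^2] / det = [(11.5921)(8.4792) - (-9.1602)^2] / 50.46751837 = 14.38247028 / 50.46751837 = 0.285
So phi_hat = [-0.5650, 0.2850].
Therefore phi_hat_1 = -0.5650.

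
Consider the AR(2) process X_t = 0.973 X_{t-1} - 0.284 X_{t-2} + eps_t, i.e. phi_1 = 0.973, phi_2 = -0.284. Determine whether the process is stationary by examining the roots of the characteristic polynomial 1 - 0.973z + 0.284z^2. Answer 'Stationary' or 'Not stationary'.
\text{Stationary}

The AR(p) characteristic polynomial is P(z) = 1 - 0.973z + 0.284z^2.
Stationarity requires all roots to lie outside the unit circle, i.e. |z| > 1 for every root.
Set 1 + (-0.973) z + (0.284) z^2 = 0, i.e. a z^2 + b z + c = 0 with a = 0.284, b = -0.973, c = 1.
Discriminant D = b^2 - 4ac = (-0.973)^2 - 4*(0.284)*1 = 0.946729 - (1.136) = -0.189271.
D < 0, so the roots are the complex-conjugate pair z = (-b +/- i sqrt(-D)) / (2a) = 1.713 +/- 0.7659i.
For a conjugate pair |z|^2 = z * conj(z) = (product of roots) = c/a = 1/(0.284) = 3.521127, so |z| = sqrt(3.521127) = 1.8765 for both roots.
Moduli of all roots: 1.8765, 1.8765.
All moduli strictly greater than 1? Yes.
Verdict: Stationary.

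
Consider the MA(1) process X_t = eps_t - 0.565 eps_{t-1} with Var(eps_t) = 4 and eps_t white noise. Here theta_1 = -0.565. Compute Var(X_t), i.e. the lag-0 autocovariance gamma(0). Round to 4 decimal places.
\gamma(0) = 5.2769

For an MA(q) process X_t = eps_t + sum_i theta_i eps_{t-i} with
Var(eps_t) = sigma^2, the variance is
  gamma(0) = sigma^2 * (1 + sum_i theta_i^2).
  sum_i theta_i^2 = (-0.565)^2 = 0.319225.
  gamma(0) = 4 * (1 + 0.319225) = 4 * 1.319225 = 5.2769.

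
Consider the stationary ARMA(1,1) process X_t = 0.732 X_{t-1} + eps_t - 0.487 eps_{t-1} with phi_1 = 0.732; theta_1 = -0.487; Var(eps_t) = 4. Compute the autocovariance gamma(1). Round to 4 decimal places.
\gamma(1) = 1.3586

Multiply the model equation by X_{t-k} and take expectations. With theta_0 = psi_0 = 1 and psi_j the MA(infinity) weights, this gives
  gamma(k) - sum_i phi_i gamma(k-i) = c_k,
  c_k = sigma^2 * sum_{j=k..q} theta_j psi_{j-k}   (c_k = 0 for k > q),
using gamma(-m) = gamma(m).
psi-weights needed (psi_j = theta_j + sum_i phi_i psi_{j-i}):
  psi_1 = theta_1 + phi_1 = -0.487 + (0.732) = 0.245
Right-hand sides:
  c_0 = sigma^2 (1 + theta_1 psi_1) = 4 * (1 + (-0.487)(0.245)) = 4 * 0.880685 = 3.52274
  c_1 = sigma^2 theta_1 = 4 * (-0.487) = -1.948
  c_2 = 0
Equations for k = 0 and k = 1 (AR order 1):
  gamma(0) = phi_1 gamma(1) + c_0
  gamma(1) = phi_1 gamma(0) + c_1
Substituting the second into the first: gamma(0) (1 - phi_1^2) = c_0 + phi_1 c_1, so
  gamma(0) = (c_0 + phi_1 c_1) / (1 - phi_1^2) = (3.52274 + (0.732)(-1.948)) / (1 - (0.732)^2) = 2.096804 / 0.464176 = 4.517261.
  gamma(1) = phi_1 gamma(0) + c_1 = (0.732)(4.517261) + (-1.948) = 1.358635.
Therefore gamma(1) = 1.3586 (to 4 decimal places).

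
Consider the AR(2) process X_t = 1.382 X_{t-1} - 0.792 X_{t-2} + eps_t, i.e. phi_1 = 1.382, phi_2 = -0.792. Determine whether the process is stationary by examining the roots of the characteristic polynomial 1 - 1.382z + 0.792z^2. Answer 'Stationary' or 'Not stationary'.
\text{Stationary}

The AR(p) characteristic polynomial is P(z) = 1 - 1.382z + 0.792z^2.
Stationarity requires all roots to lie outside the unit circle, i.e. |z| > 1 for every root.
Set 1 + (-1.382) z + (0.792) z^2 = 0, i.e. a z^2 + b z + c = 0 with a = 0.792, b = -1.382, c = 1.
Discriminant D = b^2 - 4ac = (-1.382)^2 - 4*(0.792)*1 = 1.909924 - (3.168) = -1.258076.
D < 0, so the roots are the complex-conjugate pair z = (-b +/- i sqrt(-D)) / (2a) = 0.8725 +/- 0.7081i.
For a conjugate pair |z|^2 = z * conj(z) = (product of roots) = c/a = 1/(0.792) = 1.262626, so |z| = sqrt(1.262626) = 1.1237 for both roots.
Moduli of all roots: 1.1237, 1.1237.
All moduli strictly greater than 1? Yes.
Verdict: Stationary.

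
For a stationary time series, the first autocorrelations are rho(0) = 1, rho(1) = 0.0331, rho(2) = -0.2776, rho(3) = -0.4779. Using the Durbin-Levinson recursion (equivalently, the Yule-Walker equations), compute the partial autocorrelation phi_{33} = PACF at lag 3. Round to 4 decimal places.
\phi_{33} = -0.4960

The PACF at lag k is phi_{kk}, the last component of the solution
to the Yule-Walker system G_k phi = r_k where
  (G_k)_{ij} = rho(|i - j|), (r_k)_i = rho(i), i,j = 1..k.
Equivalently, Durbin-Levinson gives phi_{kk} iteratively:
  phi_{11} = rho(1)
  phi_{kk} = [rho(k) - sum_{j=1..k-1} phi_{k-1,j} rho(k-j)]
            / [1 - sum_{j=1..k-1} phi_{k-1,j} rho(j)],
  phi_{k,j} = phi_{k-1,j} - phi_{kk} phi_{k-1,k-j},  j = 1..k-1.
Step k = 1:
  phi_11 = rho(1) = 0.0331.
Step k = 2:
  phi_22 = [rho(2) - phi_11 rho(1)] / [1 - phi_11 rho(1)] = [-0.2776 - (0.0331)(0.0331)] / [1 - (0.0331)(0.0331)]
         = -0.27869561 / 0.99890439 = -0.279001.
  Update: phi_21 = phi_11 - phi_22 phi_11 = 0.0331 - (-0.279001)(0.0331) = 0.042335.
Step k = 3:
  phi_33 = [rho(3) - phi_21 rho(2) - phi_22 rho(1)] / [1 - phi_21 rho(1) - phi_22 rho(2)]
    numerator   = -0.4779 - (0.042335)(-0.2776) - (-0.279001)(0.0331) = -0.45691288
    denominator = 1 - (0.042335)(0.0331) - (-0.279001)(-0.2776) = 0.92114796
  phi_33 = -0.45691288 / 0.92114796 = -0.496.
Therefore phi_{33} = -0.4960.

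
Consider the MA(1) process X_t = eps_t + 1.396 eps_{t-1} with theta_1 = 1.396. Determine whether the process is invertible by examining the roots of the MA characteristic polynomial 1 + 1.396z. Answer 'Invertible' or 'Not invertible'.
\text{Not invertible}

The MA(q) characteristic polynomial is P(z) = 1 + 1.396z.
Invertibility requires all roots to lie outside the unit circle, i.e. |z| > 1 for every root.
This is linear in z: 1 + (1.396) z = 0  =>  z = -1/(1.396) = -0.716332,  |z| = 0.716332.
Moduli of all roots: 0.7163.
All moduli strictly greater than 1? No.
Verdict: Not invertible.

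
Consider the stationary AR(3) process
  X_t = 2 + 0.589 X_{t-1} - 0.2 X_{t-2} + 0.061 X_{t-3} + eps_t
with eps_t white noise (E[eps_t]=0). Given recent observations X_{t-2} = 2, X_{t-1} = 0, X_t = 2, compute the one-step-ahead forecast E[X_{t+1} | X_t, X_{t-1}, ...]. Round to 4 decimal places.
E[X_{t+1} \mid \mathcal F_t] = 3.3000

For an AR(p) model X_t = c + sum_i phi_i X_{t-i} + eps_t, the
one-step-ahead conditional mean is
  E[X_{t+1} | X_t, ...] = c + sum_i phi_i X_{t+1-i}.
Substitute known values:
  E[X_{t+1} | ...] = 2 + (0.589) * (2) + (-0.2) * (0) + (0.061) * (2)
                   = 3.3000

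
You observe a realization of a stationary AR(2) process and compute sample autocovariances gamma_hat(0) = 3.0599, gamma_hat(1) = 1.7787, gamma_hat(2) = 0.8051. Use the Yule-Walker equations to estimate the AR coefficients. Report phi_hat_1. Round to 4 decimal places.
\hat\phi_{1} = 0.6470

The Yule-Walker equations for an AR(p) process read, in matrix form,
  Gamma_p phi = r_p,   with   (Gamma_p)_{ij} = gamma(|i - j|),
                       (r_p)_i = gamma(i),   i,j = 1..p.
Substitute the sample gammas (Toeplitz matrix and right-hand side of size 2):
  Gamma_p = [[3.0599, 1.7787], [1.7787, 3.0599]]
  r_p     = [1.7787, 0.8051]
Written out:
  3.0599 phi_1 + 1.7787 phi_2 = 1.7787
  1.7787 phi_1 + 3.0599 phi_2 = 0.8051
Solve by Cramer's rule:
  det = gamma(0)^2 - gamma(1)^2 = (3.0599)^2 - (1.7787)^2 = 9.36298801 - 3.16377369 = 6.19921432
  phi_hat_1 = [gamma(1) gamma(0) - gamma(1) gamma(2)] / det = [(1.7787)(3.0599) - (1.7787)(0.8051)] / 6.19921432 = 4.01061276 / 6.19921432 = 0.647
  phi_hat_2 = [gamma(0) gamma(2) - gamma(1)^2] / det = [(3.0599)(0.8051) - (1.7787)^2] / 6.19921432 = -0.7002482 / 6.19921432 = -0.113
So phi_hat = [0.6470, -0.1130].
Therefore phi_hat_1 = 0.6470.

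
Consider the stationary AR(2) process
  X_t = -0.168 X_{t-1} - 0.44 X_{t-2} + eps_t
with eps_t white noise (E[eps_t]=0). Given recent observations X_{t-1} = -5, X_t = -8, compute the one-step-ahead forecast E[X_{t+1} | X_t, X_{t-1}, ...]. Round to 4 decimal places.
E[X_{t+1} \mid \mathcal F_t] = 3.5440

For an AR(p) model X_t = c + sum_i phi_i X_{t-i} + eps_t, the
one-step-ahead conditional mean is
  E[X_{t+1} | X_t, ...] = c + sum_i phi_i X_{t+1-i}.
Substitute known values:
  E[X_{t+1} | ...] = (-0.168) * (-8) + (-0.44) * (-5)
                   = 3.5440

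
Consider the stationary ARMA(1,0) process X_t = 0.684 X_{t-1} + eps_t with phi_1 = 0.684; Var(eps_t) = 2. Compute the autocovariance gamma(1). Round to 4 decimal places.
\gamma(1) = 2.5707

Multiply the model equation by X_{t-k} and take expectations. With theta_0 = psi_0 = 1 and psi_j the MA(infinity) weights, this gives
  gamma(k) - sum_i phi_i gamma(k-i) = c_k,
  c_k = sigma^2 * sum_{j=k..q} theta_j psi_{j-k}   (c_k = 0 for k > q),
using gamma(-m) = gamma(m).
Pure AR (q = 0): c_0 = sigma^2 = 2, c_k = 0 for k >= 1.
Equations for k = 0 and k = 1 (AR order 1):
  gamma(0) = phi_1 gamma(1) + c_0
  gamma(1) = phi_1 gamma(0) + c_1
Substituting the second into the first: gamma(0) (1 - phi_1^2) = c_0 + phi_1 c_1, so
  gamma(0) = c_0 / (1 - phi_1^2) = 2 / (1 - (0.684)^2) = 2 / 0.532144 = 3.758381.
  gamma(1) = phi_1 gamma(0) = (0.684)(3.758381) = 2.570733.
Therefore gamma(1) = 2.5707 (to 4 decimal places).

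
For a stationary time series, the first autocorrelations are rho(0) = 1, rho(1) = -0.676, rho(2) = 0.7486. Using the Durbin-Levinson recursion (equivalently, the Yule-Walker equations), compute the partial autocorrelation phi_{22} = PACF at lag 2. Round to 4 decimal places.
\phi_{22} = 0.5370

The PACF at lag k is phi_{kk}, the last component of the solution
to the Yule-Walker system G_k phi = r_k where
  (G_k)_{ij} = rho(|i - j|), (r_k)_i = rho(i), i,j = 1..k.
Equivalently, Durbin-Levinson gives phi_{kk} iteratively:
  phi_{11} = rho(1)
  phi_{kk} = [rho(k) - sum_{j=1..k-1} phi_{k-1,j} rho(k-j)]
            / [1 - sum_{j=1..k-1} phi_{k-1,j} rho(j)],
  phi_{k,j} = phi_{k-1,j} - phi_{kk} phi_{k-1,k-j},  j = 1..k-1.
Step k = 1:
  phi_11 = rho(1) = -0.676.
Step k = 2:
  phi_22 = [rho(2) - phi_11 rho(1)] / [1 - phi_11 rho(1)] = [0.7486 - (-0.676)(-0.676)] / [1 - (-0.676)(-0.676)]
         = 0.291624 / 0.543024 = 0.537.
Therefore phi_{22} = 0.5370.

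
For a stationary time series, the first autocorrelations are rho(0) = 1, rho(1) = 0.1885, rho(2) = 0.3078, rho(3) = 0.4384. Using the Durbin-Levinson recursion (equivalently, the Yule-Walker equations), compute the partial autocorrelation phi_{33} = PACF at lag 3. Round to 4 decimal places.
\phi_{33} = 0.3870

The PACF at lag k is phi_{kk}, the last component of the solution
to the Yule-Walker system G_k phi = r_k where
  (G_k)_{ij} = rho(|i - j|), (r_k)_i = rho(i), i,j = 1..k.
Equivalently, Durbin-Levinson gives phi_{kk} iteratively:
  phi_{11} = rho(1)
  phi_{kk} = [rho(k) - sum_{j=1..k-1} phi_{k-1,j} rho(k-j)]
            / [1 - sum_{j=1..k-1} phi_{k-1,j} rho(j)],
  phi_{k,j} = phi_{k-1,j} - phi_{kk} phi_{k-1,k-j},  j = 1..k-1.
Step k = 1:
  phi_11 = rho(1) = 0.1885.
Step k = 2:
  phi_22 = [rho(2) - phi_11 rho(1)] / [1 - phi_11 rho(1)] = [0.3078 - (0.1885)(0.1885)] / [1 - (0.1885)(0.1885)]
         = 0.27226775 / 0.96446775 = 0.282298.
  Update: phi_21 = phi_11 - phi_22 phi_11 = 0.1885 - (0.282298)(0.1885) = 0.135287.
Step k = 3:
  phi_33 = [rho(3) - phi_21 rho(2) - phi_22 rho(1)] / [1 - phi_21 rho(1) - phi_22 rho(2)]
    numerator   = 0.4384 - (0.135287)(0.3078) - (0.282298)(0.1885) = 0.34354548
    denominator = 1 - (0.135287)(0.1885) - (0.282298)(0.3078) = 0.88760699
  phi_33 = 0.34354548 / 0.88760699 = 0.387.
Therefore phi_{33} = 0.3870.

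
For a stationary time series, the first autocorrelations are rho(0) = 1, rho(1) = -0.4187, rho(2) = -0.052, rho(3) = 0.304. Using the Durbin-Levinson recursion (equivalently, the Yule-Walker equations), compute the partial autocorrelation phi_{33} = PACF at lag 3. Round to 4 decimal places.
\phi_{33} = 0.2110

The PACF at lag k is phi_{kk}, the last component of the solution
to the Yule-Walker system G_k phi = r_k where
  (G_k)_{ij} = rho(|i - j|), (r_k)_i = rho(i), i,j = 1..k.
Equivalently, Durbin-Levinson gives phi_{kk} iteratively:
  phi_{11} = rho(1)
  phi_{kk} = [rho(k) - sum_{j=1..k-1} phi_{k-1,j} rho(k-j)]
            / [1 - sum_{j=1..k-1} phi_{k-1,j} rho(j)],
  phi_{k,j} = phi_{k-1,j} - phi_{kk} phi_{k-1,k-j},  j = 1..k-1.
Step k = 1:
  phi_11 = rho(1) = -0.4187.
Step k = 2:
  phi_22 = [rho(2) - phi_11 rho(1)] / [1 - phi_11 rho(1)] = [-0.052 - (-0.4187)(-0.4187)] / [1 - (-0.4187)(-0.4187)]
         = -0.22730969 / 0.82469031 = -0.27563.
  Update: phi_21 = phi_11 - phi_22 phi_11 = -0.4187 - (-0.27563)(-0.4187) = -0.534106.
Step k = 3:
  phi_33 = [rho(3) - phi_21 rho(2) - phi_22 rho(1)] / [1 - phi_21 rho(1) - phi_22 rho(2)]
    numerator   = 0.304 - (-0.534106)(-0.052) - (-0.27563)(-0.4187) = 0.16082003
    denominator = 1 - (-0.534106)(-0.4187) - (-0.27563)(-0.052) = 0.76203686
  phi_33 = 0.16082003 / 0.76203686 = 0.211.
Therefore phi_{33} = 0.2110.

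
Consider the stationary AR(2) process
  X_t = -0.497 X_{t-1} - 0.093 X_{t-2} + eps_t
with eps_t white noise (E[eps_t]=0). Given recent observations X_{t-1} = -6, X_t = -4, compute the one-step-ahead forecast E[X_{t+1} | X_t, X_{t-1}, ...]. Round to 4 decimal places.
E[X_{t+1} \mid \mathcal F_t] = 2.5460

For an AR(p) model X_t = c + sum_i phi_i X_{t-i} + eps_t, the
one-step-ahead conditional mean is
  E[X_{t+1} | X_t, ...] = c + sum_i phi_i X_{t+1-i}.
Substitute known values:
  E[X_{t+1} | ...] = (-0.497) * (-4) + (-0.093) * (-6)
                   = 2.5460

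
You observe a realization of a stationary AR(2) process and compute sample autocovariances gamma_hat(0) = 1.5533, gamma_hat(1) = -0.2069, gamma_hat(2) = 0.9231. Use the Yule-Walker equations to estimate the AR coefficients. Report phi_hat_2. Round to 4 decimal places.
\hat\phi_{2} = 0.5870

The Yule-Walker equations for an AR(p) process read, in matrix form,
  Gamma_p phi = r_p,   with   (Gamma_p)_{ij} = gamma(|i - j|),
                       (r_p)_i = gamma(i),   i,j = 1..p.
Substitute the sample gammas (Toeplitz matrix and right-hand side of size 2):
  Gamma_p = [[1.5533, -0.2069], [-0.2069, 1.5533]]
  r_p     = [-0.2069, 0.9231]
Written out:
  1.5533 phi_1 - 0.2069 phi_2 = -0.2069
  -0.2069 phi_1 + 1.5533 phi_2 = 0.9231
Solve by Cramer's rule:
  det = gamma(0)^2 - gamma(1)^2 = (1.5533)^2 - (-0.2069)^2 = 2.41274089 - 0.04280761 = 2.36993328
  phi_hat_1 = [gamma(1) gamma(0) - gamma(1) gamma(2)] / det = [(-0.2069)(1.5533) - (-0.2069)(0.9231)] / 2.36993328 = -0.13038838 / 2.36993328 = -0.055
  phi_hat_2 = [gamma(0) gamma(2) - gamma(1)^2] / det = [(1.5533)(0.9231) - (-0.2069)^2] / 2.36993328 = 1.39104362 / 2.36993328 = 0.587
So phi_hat = [-0.0550, 0.5870].
Therefore phi_hat_2 = 0.5870.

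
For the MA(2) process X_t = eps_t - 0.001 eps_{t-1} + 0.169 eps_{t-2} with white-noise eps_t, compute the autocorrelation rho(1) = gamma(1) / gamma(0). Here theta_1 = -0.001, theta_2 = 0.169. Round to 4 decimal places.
\rho(1) = -0.0011

For an MA(q) process with theta_0 = 1, the autocovariance is
  gamma(k) = sigma^2 * sum_{i=0..q-k} theta_i * theta_{i+k},
and rho(k) = gamma(k) / gamma(0). Sigma^2 cancels.
  numerator   = (1)*(-0.001) + (-0.001)*(0.169) = -0.001169.
  denominator = (1)^2 + (-0.001)^2 + (0.169)^2 = 1.028562.
  rho(1) = -0.001169 / 1.028562 = -0.0011.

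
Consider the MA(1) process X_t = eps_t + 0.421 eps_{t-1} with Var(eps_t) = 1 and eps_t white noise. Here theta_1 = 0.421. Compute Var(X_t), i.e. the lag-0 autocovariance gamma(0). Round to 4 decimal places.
\gamma(0) = 1.1772

For an MA(q) process X_t = eps_t + sum_i theta_i eps_{t-i} with
Var(eps_t) = sigma^2, the variance is
  gamma(0) = sigma^2 * (1 + sum_i theta_i^2).
  sum_i theta_i^2 = (0.421)^2 = 0.177241.
  gamma(0) = 1 * (1 + 0.177241) = 1 * 1.177241 = 1.177241, which rounds to 1.1772.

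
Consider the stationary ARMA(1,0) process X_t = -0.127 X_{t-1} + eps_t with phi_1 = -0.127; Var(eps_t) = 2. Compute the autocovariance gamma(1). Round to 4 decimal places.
\gamma(1) = -0.2582

Multiply the model equation by X_{t-k} and take expectations. With theta_0 = psi_0 = 1 and psi_j the MA(infinity) weights, this gives
  gamma(k) - sum_i phi_i gamma(k-i) = c_k,
  c_k = sigma^2 * sum_{j=k..q} theta_j psi_{j-k}   (c_k = 0 for k > q),
using gamma(-m) = gamma(m).
Pure AR (q = 0): c_0 = sigma^2 = 2, c_k = 0 for k >= 1.
Equations for k = 0 and k = 1 (AR order 1):
  gamma(0) = phi_1 gamma(1) + c_0
  gamma(1) = phi_1 gamma(0) + c_1
Substituting the second into the first: gamma(0) (1 - phi_1^2) = c_0 + phi_1 c_1, so
  gamma(0) = c_0 / (1 - phi_1^2) = 2 / (1 - (-0.127)^2) = 2 / 0.983871 = 2.032787.
  gamma(1) = phi_1 gamma(0) = (-0.127)(2.032787) = -0.258164.
Therefore gamma(1) = -0.2582 (to 4 decimal places).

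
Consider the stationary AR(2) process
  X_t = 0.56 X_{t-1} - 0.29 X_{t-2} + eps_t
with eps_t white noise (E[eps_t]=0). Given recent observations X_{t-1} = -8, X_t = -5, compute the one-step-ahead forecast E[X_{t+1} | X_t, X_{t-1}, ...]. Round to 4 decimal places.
E[X_{t+1} \mid \mathcal F_t] = -0.4800

For an AR(p) model X_t = c + sum_i phi_i X_{t-i} + eps_t, the
one-step-ahead conditional mean is
  E[X_{t+1} | X_t, ...] = c + sum_i phi_i X_{t+1-i}.
Substitute known values:
  E[X_{t+1} | ...] = (0.56) * (-5) + (-0.29) * (-8)
                   = -0.4800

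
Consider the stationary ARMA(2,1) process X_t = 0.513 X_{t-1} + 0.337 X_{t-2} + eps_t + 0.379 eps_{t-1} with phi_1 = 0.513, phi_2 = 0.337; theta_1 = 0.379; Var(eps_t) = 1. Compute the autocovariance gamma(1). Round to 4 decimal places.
\gamma(1) = 4.3350

Multiply the model equation by X_{t-k} and take expectations. With theta_0 = psi_0 = 1 and psi_j the MA(infinity) weights, this gives
  gamma(k) - sum_i phi_i gamma(k-i) = c_k,
  c_k = sigma^2 * sum_{j=k..q} theta_j psi_{j-k}   (c_k = 0 for k > q),
using gamma(-m) = gamma(m).
psi-weights needed (psi_j = theta_j + sum_i phi_i psi_{j-i}):
  psi_1 = theta_1 + phi_1 = 0.379 + (0.513) = 0.892
Right-hand sides:
  c_0 = sigma^2 (1 + theta_1 psi_1) = 1 * (1 + (0.379)(0.892)) = 1 * 1.338068 = 1.338068
  c_1 = sigma^2 theta_1 = 1 * (0.379) = 0.379
  c_2 = 0
Equations for k = 0, 1, 2 (AR order 2, c_2 = 0):
  (E0) gamma(0) = phi_1 gamma(1) + phi_2 gamma(2) + c_0
  (E1) gamma(1) = phi_1 gamma(0) + phi_2 gamma(1) + c_1
  (E2) gamma(2) = phi_1 gamma(1) + phi_2 gamma(0)
From (E1): gamma(1) = A gamma(0) + B with
  A = phi_1 / (1 - phi_2) = 0.513 / 0.663 = 0.773756,   B = c_1 / (1 - phi_2) = 0.379 / 0.663 = 0.571644.
Insert (E2) into (E0): gamma(0) (1 - phi_2^2) = phi_1 (1 + phi_2) gamma(1) + c_0.
  phi_1 (1 + phi_2) = (0.513)(1.337) = 0.685881,   1 - phi_2^2 = 0.886431.
Replace gamma(1) by A gamma(0) + B and collect gamma(0):
  gamma(0) [0.886431 - (0.685881)(0.773756)] = (0.685881)(0.571644) + 1.338068
  gamma(0) * 0.355727 = 1.730148
  gamma(0) = 1.730148 / 0.355727 = 4.8637.
  gamma(1) = A gamma(0) + B = (0.773756)(4.8637) + (0.571644) = 4.334959.
Therefore gamma(1) = 4.3350 (to 4 decimal places).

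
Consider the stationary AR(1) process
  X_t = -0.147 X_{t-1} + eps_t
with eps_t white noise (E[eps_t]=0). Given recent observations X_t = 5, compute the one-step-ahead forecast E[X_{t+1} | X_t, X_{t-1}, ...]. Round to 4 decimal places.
E[X_{t+1} \mid \mathcal F_t] = -0.7350

For an AR(p) model X_t = c + sum_i phi_i X_{t-i} + eps_t, the
one-step-ahead conditional mean is
  E[X_{t+1} | X_t, ...] = c + sum_i phi_i X_{t+1-i}.
Substitute known values:
  E[X_{t+1} | ...] = (-0.147) * (5)
                   = -0.7350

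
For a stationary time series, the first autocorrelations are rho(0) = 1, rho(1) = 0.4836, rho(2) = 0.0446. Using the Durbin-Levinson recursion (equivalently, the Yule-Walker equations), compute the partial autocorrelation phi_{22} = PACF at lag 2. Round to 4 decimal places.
\phi_{22} = -0.2470

The PACF at lag k is phi_{kk}, the last component of the solution
to the Yule-Walker system G_k phi = r_k where
  (G_k)_{ij} = rho(|i - j|), (r_k)_i = rho(i), i,j = 1..k.
Equivalently, Durbin-Levinson gives phi_{kk} iteratively:
  phi_{11} = rho(1)
  phi_{kk} = [rho(k) - sum_{j=1..k-1} phi_{k-1,j} rho(k-j)]
            / [1 - sum_{j=1..k-1} phi_{k-1,j} rho(j)],
  phi_{k,j} = phi_{k-1,j} - phi_{kk} phi_{k-1,k-j},  j = 1..k-1.
Step k = 1:
  phi_11 = rho(1) = 0.4836.
Step k = 2:
  phi_22 = [rho(2) - phi_11 rho(1)] / [1 - phi_11 rho(1)] = [0.0446 - (0.4836)(0.4836)] / [1 - (0.4836)(0.4836)]
         = -0.18926896 / 0.76613104 = -0.247.
Therefore phi_{22} = -0.2470.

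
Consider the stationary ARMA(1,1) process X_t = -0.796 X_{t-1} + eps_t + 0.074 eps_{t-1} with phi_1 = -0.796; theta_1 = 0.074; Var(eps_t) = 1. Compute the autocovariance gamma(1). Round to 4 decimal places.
\gamma(1) = -1.8545

Multiply the model equation by X_{t-k} and take expectations. With theta_0 = psi_0 = 1 and psi_j the MA(infinity) weights, this gives
  gamma(k) - sum_i phi_i gamma(k-i) = c_k,
  c_k = sigma^2 * sum_{j=k..q} theta_j psi_{j-k}   (c_k = 0 for k > q),
using gamma(-m) = gamma(m).
psi-weights needed (psi_j = theta_j + sum_i phi_i psi_{j-i}):
  psi_1 = theta_1 + phi_1 = 0.074 + (-0.796) = -0.722
Right-hand sides:
  c_0 = sigma^2 (1 + theta_1 psi_1) = 1 * (1 + (0.074)(-0.722)) = 1 * 0.946572 = 0.946572
  c_1 = sigma^2 theta_1 = 1 * (0.074) = 0.074
  c_2 = 0
Equations for k = 0 and k = 1 (AR order 1):
  gamma(0) = phi_1 gamma(1) + c_0
  gamma(1) = phi_1 gamma(0) + c_1
Substituting the second into the first: gamma(0) (1 - phi_1^2) = c_0 + phi_1 c_1, so
  gamma(0) = (c_0 + phi_1 c_1) / (1 - phi_1^2) = (0.946572 + (-0.796)(0.074)) / (1 - (-0.796)^2) = 0.887668 / 0.366384 = 2.42278.
  gamma(1) = phi_1 gamma(0) + c_1 = (-0.796)(2.42278) + (0.074) = -1.854533.
Therefore gamma(1) = -1.8545 (to 4 decimal places).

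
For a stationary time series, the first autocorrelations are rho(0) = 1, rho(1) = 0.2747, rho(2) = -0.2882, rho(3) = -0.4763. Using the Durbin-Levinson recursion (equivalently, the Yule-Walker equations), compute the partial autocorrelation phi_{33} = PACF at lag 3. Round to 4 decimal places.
\phi_{33} = -0.3301

The PACF at lag k is phi_{kk}, the last component of the solution
to the Yule-Walker system G_k phi = r_k where
  (G_k)_{ij} = rho(|i - j|), (r_k)_i = rho(i), i,j = 1..k.
Equivalently, Durbin-Levinson gives phi_{kk} iteratively:
  phi_{11} = rho(1)
  phi_{kk} = [rho(k) - sum_{j=1..k-1} phi_{k-1,j} rho(k-j)]
            / [1 - sum_{j=1..k-1} phi_{k-1,j} rho(j)],
  phi_{k,j} = phi_{k-1,j} - phi_{kk} phi_{k-1,k-j},  j = 1..k-1.
Step k = 1:
  phi_11 = rho(1) = 0.2747.
Step k = 2:
  phi_22 = [rho(2) - phi_11 rho(1)] / [1 - phi_11 rho(1)] = [-0.2882 - (0.2747)(0.2747)] / [1 - (0.2747)(0.2747)]
         = -0.36366009 / 0.92453991 = -0.393342.
  Update: phi_21 = phi_11 - phi_22 phi_11 = 0.2747 - (-0.393342)(0.2747) = 0.382751.
Step k = 3:
  phi_33 = [rho(3) - phi_21 rho(2) - phi_22 rho(1)] / [1 - phi_21 rho(1) - phi_22 rho(2)]
    numerator   = -0.4763 - (0.382751)(-0.2882) - (-0.393342)(0.2747) = -0.25794021
    denominator = 1 - (0.382751)(0.2747) - (-0.393342)(-0.2882) = 0.78149724
  phi_33 = -0.25794021 / 0.78149724 = -0.3301.
Therefore phi_{33} = -0.3301.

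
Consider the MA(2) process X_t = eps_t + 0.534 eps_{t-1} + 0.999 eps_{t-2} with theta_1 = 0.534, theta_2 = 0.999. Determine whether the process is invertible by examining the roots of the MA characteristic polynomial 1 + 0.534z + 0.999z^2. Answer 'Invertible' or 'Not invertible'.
\text{Invertible}

The MA(q) characteristic polynomial is P(z) = 1 + 0.534z + 0.999z^2.
Invertibility requires all roots to lie outside the unit circle, i.e. |z| > 1 for every root.
Set 1 + (0.534) z + (0.999) z^2 = 0, i.e. a z^2 + b z + c = 0 with a = 0.999, b = 0.534, c = 1.
Discriminant D = b^2 - 4ac = (0.534)^2 - 4*(0.999)*1 = 0.285156 - (3.996) = -3.710844.
D < 0, so the roots are the complex-conjugate pair z = (-b +/- i sqrt(-D)) / (2a) = -0.2673 +/- 0.9641i.
For a conjugate pair |z|^2 = z * conj(z) = (product of roots) = c/a = 1/(0.999) = 1.001001, so |z| = sqrt(1.001001) = 1.0005 for both roots.
Moduli of all roots: 1.0005, 1.0005.
All moduli strictly greater than 1? Yes.
Verdict: Invertible.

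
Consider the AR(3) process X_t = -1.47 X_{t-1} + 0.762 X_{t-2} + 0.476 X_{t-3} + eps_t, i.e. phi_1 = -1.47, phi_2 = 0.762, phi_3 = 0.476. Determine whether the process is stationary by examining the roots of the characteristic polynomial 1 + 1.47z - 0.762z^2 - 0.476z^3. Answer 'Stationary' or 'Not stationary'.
\text{Not stationary}

The AR(p) characteristic polynomial is P(z) = 1 + 1.47z - 0.762z^2 - 0.476z^3.
Stationarity requires all roots to lie outside the unit circle, i.e. |z| > 1 for every root.
Degree 3: look for a simple real root z0 first, then factor out (1 - z/z0) and solve the remaining quadratic.
Testing z0 = -2.5: P(-2.5) = 1 + (1.47)(-2.5) + (-0.762)(-2.5)^2 + (-0.476)(-2.5)^3
  = 1 + (-3.675) + (-4.7625) + (7.4375) = 0.  So z_0 = -2.5 is a root, |z_0| = 2.5.
Divide out the factor (1 + 0.4 z) = (1 - z/z0) (since 1/z0 = -0.4):
  P(z) = (1 + 0.4 z)(1 + (1.07) z + (-1.19) z^2)
  [check: z-coef 1.07 - (-0.4) = 1.47; z^2-coef -1.19 - (-0.4)(1.07) = -0.762; z^3-coef -(-0.4)(-1.19) = -0.476.]
Remaining roots from the quadratic factor 1 + (1.07) z + (-1.19) z^2:
  Set 1 + (1.07) z + (-1.19) z^2 = 0, i.e. a z^2 + b z + c = 0 with a = -1.19, b = 1.07, c = 1.
  Discriminant D = b^2 - 4ac = (1.07)^2 - 4*(-1.19)*1 = 1.1449 - (-4.76) = 5.9049.
  D >= 0, so the roots are real: z = (-b +/- sqrt(D)) / (2a) = (-1.07 +/- 2.43) / (-2.38).
    z_1 = (-1.07 + 2.43) / (-2.38) = -0.5714,   |z_1| = 0.5714.
    z_2 = (-1.07 - 2.43) / (-2.38) = 1.4706,   |z_2| = 1.4706.
Moduli of all roots: 2.5000, 0.5714, 1.4706.
All moduli strictly greater than 1? No.
Verdict: Not stationary.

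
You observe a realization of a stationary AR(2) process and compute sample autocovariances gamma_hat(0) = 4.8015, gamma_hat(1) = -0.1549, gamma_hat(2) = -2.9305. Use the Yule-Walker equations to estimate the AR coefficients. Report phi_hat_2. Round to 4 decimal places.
\hat\phi_{2} = -0.6120

The Yule-Walker equations for an AR(p) process read, in matrix form,
  Gamma_p phi = r_p,   with   (Gamma_p)_{ij} = gamma(|i - j|),
                       (r_p)_i = gamma(i),   i,j = 1..p.
Substitute the sample gammas (Toeplitz matrix and right-hand side of size 2):
  Gamma_p = [[4.8015, -0.1549], [-0.1549, 4.8015]]
  r_p     = [-0.1549, -2.9305]
Written out:
  4.8015 phi_1 - 0.1549 phi_2 = -0.1549
  -0.1549 phi_1 + 4.8015 phi_2 = -2.9305
Solve by Cramer's rule:
  det = gamma(0)^2 - gamma(1)^2 = (4.8015)^2 - (-0.1549)^2 = 23.05440225 - 0.02399401 = 23.03040824
  phi_hat_1 = [gamma(1) gamma(0) - gamma(1) gamma(2)] / det = [(-0.1549)(4.8015) - (-0.1549)(-2.9305)] / 23.03040824 = -1.1976868 / 23.03040824 = -0.052
  phi_hat_2 = [gamma(0) gamma(2) - gamma(1)^2] / det = [(4.8015)(-2.9305) - (-0.1549)^2] / 23.03040824 = -14.09478976 / 23.03040824 = -0.612
So phi_hat = [-0.0520, -0.6120].
Therefore phi_hat_2 = -0.6120.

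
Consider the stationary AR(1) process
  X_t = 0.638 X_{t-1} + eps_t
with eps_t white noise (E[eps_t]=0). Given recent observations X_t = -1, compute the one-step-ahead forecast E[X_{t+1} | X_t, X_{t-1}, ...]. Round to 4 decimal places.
E[X_{t+1} \mid \mathcal F_t] = -0.6380

For an AR(p) model X_t = c + sum_i phi_i X_{t-i} + eps_t, the
one-step-ahead conditional mean is
  E[X_{t+1} | X_t, ...] = c + sum_i phi_i X_{t+1-i}.
Substitute known values:
  E[X_{t+1} | ...] = (0.638) * (-1)
                   = -0.6380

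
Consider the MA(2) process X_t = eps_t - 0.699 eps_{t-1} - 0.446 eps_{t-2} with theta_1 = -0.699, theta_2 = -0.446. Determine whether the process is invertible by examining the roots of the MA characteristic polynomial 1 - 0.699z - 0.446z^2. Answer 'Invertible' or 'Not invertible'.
\text{Not invertible}

The MA(q) characteristic polynomial is P(z) = 1 - 0.699z - 0.446z^2.
Invertibility requires all roots to lie outside the unit circle, i.e. |z| > 1 for every root.
Set 1 + (-0.699) z + (-0.446) z^2 = 0, i.e. a z^2 + b z + c = 0 with a = -0.446, b = -0.699, c = 1.
Discriminant D = b^2 - 4ac = (-0.699)^2 - 4*(-0.446)*1 = 0.488601 - (-1.784) = 2.272601.
D >= 0, so the roots are real: z = (-b +/- sqrt(D)) / (2a) = (0.699 +/- 1.507515) / (-0.892).
  z_1 = (0.699 + 1.507515) / (-0.892) = -2.4737,   |z_1| = 2.4737.
  z_2 = (0.699 - 1.507515) / (-0.892) = 0.9064,   |z_2| = 0.9064.
Moduli of all roots: 2.4737, 0.9064.
All moduli strictly greater than 1? No.
Verdict: Not invertible.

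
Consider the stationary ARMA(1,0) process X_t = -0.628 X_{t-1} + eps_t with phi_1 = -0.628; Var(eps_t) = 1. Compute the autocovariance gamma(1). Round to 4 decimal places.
\gamma(1) = -1.0370

Multiply the model equation by X_{t-k} and take expectations. With theta_0 = psi_0 = 1 and psi_j the MA(infinity) weights, this gives
  gamma(k) - sum_i phi_i gamma(k-i) = c_k,
  c_k = sigma^2 * sum_{j=k..q} theta_j psi_{j-k}   (c_k = 0 for k > q),
using gamma(-m) = gamma(m).
Pure AR (q = 0): c_0 = sigma^2 = 1, c_k = 0 for k >= 1.
Equations for k = 0 and k = 1 (AR order 1):
  gamma(0) = phi_1 gamma(1) + c_0
  gamma(1) = phi_1 gamma(0) + c_1
Substituting the second into the first: gamma(0) (1 - phi_1^2) = c_0 + phi_1 c_1, so
  gamma(0) = c_0 / (1 - phi_1^2) = 1 / (1 - (-0.628)^2) = 1 / 0.605616 = 1.651211.
  gamma(1) = phi_1 gamma(0) = (-0.628)(1.651211) = -1.036961.
Therefore gamma(1) = -1.0370 (to 4 decimal places).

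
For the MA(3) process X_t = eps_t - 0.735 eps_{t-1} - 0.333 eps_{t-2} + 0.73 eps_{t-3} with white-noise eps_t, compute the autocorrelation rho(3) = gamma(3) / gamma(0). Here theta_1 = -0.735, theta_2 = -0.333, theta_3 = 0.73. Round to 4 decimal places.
\rho(3) = 0.3342

For an MA(q) process with theta_0 = 1, the autocovariance is
  gamma(k) = sigma^2 * sum_{i=0..q-k} theta_i * theta_{i+k},
and rho(k) = gamma(k) / gamma(0). Sigma^2 cancels.
  numerator   = (1)*(0.73) = 0.73.
  denominator = (1)^2 + (-0.735)^2 + (-0.333)^2 + (0.73)^2 = 2.184014.
  rho(3) = 0.73 / 2.184014 = 0.3342.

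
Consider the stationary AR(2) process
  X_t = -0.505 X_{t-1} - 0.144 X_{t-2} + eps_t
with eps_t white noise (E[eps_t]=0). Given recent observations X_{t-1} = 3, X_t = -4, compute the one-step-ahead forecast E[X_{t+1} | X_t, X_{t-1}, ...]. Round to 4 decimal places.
E[X_{t+1} \mid \mathcal F_t] = 1.5880

For an AR(p) model X_t = c + sum_i phi_i X_{t-i} + eps_t, the
one-step-ahead conditional mean is
  E[X_{t+1} | X_t, ...] = c + sum_i phi_i X_{t+1-i}.
Substitute known values:
  E[X_{t+1} | ...] = (-0.505) * (-4) + (-0.144) * (3)
                   = 1.5880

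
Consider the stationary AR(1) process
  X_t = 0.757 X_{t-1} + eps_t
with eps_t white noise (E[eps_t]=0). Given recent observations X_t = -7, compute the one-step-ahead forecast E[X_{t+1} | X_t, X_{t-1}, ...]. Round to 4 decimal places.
E[X_{t+1} \mid \mathcal F_t] = -5.2990

For an AR(p) model X_t = c + sum_i phi_i X_{t-i} + eps_t, the
one-step-ahead conditional mean is
  E[X_{t+1} | X_t, ...] = c + sum_i phi_i X_{t+1-i}.
Substitute known values:
  E[X_{t+1} | ...] = (0.757) * (-7)
                   = -5.2990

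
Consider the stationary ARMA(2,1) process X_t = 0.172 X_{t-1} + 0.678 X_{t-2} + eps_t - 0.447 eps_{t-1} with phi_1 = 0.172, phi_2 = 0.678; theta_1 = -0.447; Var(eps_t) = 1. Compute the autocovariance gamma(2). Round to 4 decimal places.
\gamma(2) = 1.2012

Multiply the model equation by X_{t-k} and take expectations. With theta_0 = psi_0 = 1 and psi_j the MA(infinity) weights, this gives
  gamma(k) - sum_i phi_i gamma(k-i) = c_k,
  c_k = sigma^2 * sum_{j=k..q} theta_j psi_{j-k}   (c_k = 0 for k > q),
using gamma(-m) = gamma(m).
psi-weights needed (psi_j = theta_j + sum_i phi_i psi_{j-i}):
  psi_1 = theta_1 + phi_1 = -0.447 + (0.172) = -0.275
Right-hand sides:
  c_0 = sigma^2 (1 + theta_1 psi_1) = 1 * (1 + (-0.447)(-0.275)) = 1 * 1.122925 = 1.122925
  c_1 = sigma^2 theta_1 = 1 * (-0.447) = -0.447
  c_2 = 0
Equations for k = 0, 1, 2 (AR order 2, c_2 = 0):
  (E0) gamma(0) = phi_1 gamma(1) + phi_2 gamma(2) + c_0
  (E1) gamma(1) = phi_1 gamma(0) + phi_2 gamma(1) + c_1
  (E2) gamma(2) = phi_1 gamma(1) + phi_2 gamma(0)
From (E1): gamma(1) = A gamma(0) + B with
  A = phi_1 / (1 - phi_2) = 0.172 / 0.322 = 0.534161,   B = c_1 / (1 - phi_2) = -0.447 / 0.322 = -1.388199.
Insert (E2) into (E0): gamma(0) (1 - phi_2^2) = phi_1 (1 + phi_2) gamma(1) + c_0.
  phi_1 (1 + phi_2) = (0.172)(1.678) = 0.288616,   1 - phi_2^2 = 0.540316.
Replace gamma(1) by A gamma(0) + B and collect gamma(0):
  gamma(0) [0.540316 - (0.288616)(0.534161)] = (0.288616)(-1.388199) + 1.122925
  gamma(0) * 0.386148 = 0.722269
  gamma(0) = 0.722269 / 0.386148 = 1.870443.
  gamma(1) = A gamma(0) + B = (0.534161)(1.870443) + (-1.388199) = -0.38908.
  gamma(2) = phi_1 gamma(1) + phi_2 gamma(0) = (0.172)(-0.38908) + (0.678)(1.870443) = 1.201239.
Therefore gamma(2) = 1.2012 (to 4 decimal places).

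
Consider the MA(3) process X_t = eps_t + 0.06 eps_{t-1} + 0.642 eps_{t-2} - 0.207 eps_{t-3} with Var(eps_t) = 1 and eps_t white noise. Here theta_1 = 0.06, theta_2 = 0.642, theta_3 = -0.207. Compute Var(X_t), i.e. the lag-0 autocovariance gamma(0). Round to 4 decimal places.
\gamma(0) = 1.4586

For an MA(q) process X_t = eps_t + sum_i theta_i eps_{t-i} with
Var(eps_t) = sigma^2, the variance is
  gamma(0) = sigma^2 * (1 + sum_i theta_i^2).
  sum_i theta_i^2 = (0.06)^2 + (0.642)^2 + (-0.207)^2 = 0.0036 + 0.412164 + 0.042849 = 0.458613.
  gamma(0) = 1 * (1 + 0.458613) = 1 * 1.458613 = 1.458613, which rounds to 1.4586.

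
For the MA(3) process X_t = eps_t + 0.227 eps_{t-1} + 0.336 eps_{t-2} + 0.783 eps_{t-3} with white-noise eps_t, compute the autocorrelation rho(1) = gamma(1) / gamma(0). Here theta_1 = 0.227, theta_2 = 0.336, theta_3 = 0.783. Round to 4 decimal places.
\rho(1) = 0.3186

For an MA(q) process with theta_0 = 1, the autocovariance is
  gamma(k) = sigma^2 * sum_{i=0..q-k} theta_i * theta_{i+k},
and rho(k) = gamma(k) / gamma(0). Sigma^2 cancels.
  numerator   = (1)*(0.227) + (0.227)*(0.336) + (0.336)*(0.783) = 0.56636.
  denominator = (1)^2 + (0.227)^2 + (0.336)^2 + (0.783)^2 = 1.777514.
  rho(1) = 0.56636 / 1.777514 = 0.3186.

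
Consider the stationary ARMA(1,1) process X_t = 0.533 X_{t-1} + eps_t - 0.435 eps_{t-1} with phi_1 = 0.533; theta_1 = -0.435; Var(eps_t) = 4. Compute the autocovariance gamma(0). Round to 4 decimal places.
\gamma(0) = 4.0537

Multiply the model equation by X_{t-k} and take expectations. With theta_0 = psi_0 = 1 and psi_j the MA(infinity) weights, this gives
  gamma(k) - sum_i phi_i gamma(k-i) = c_k,
  c_k = sigma^2 * sum_{j=k..q} theta_j psi_{j-k}   (c_k = 0 for k > q),
using gamma(-m) = gamma(m).
psi-weights needed (psi_j = theta_j + sum_i phi_i psi_{j-i}):
  psi_1 = theta_1 + phi_1 = -0.435 + (0.533) = 0.098
Right-hand sides:
  c_0 = sigma^2 (1 + theta_1 psi_1) = 4 * (1 + (-0.435)(0.098)) = 4 * 0.95737 = 3.82948
  c_1 = sigma^2 theta_1 = 4 * (-0.435) = -1.74
  c_2 = 0
Equations for k = 0 and k = 1 (AR order 1):
  gamma(0) = phi_1 gamma(1) + c_0
  gamma(1) = phi_1 gamma(0) + c_1
Substituting the second into the first: gamma(0) (1 - phi_1^2) = c_0 + phi_1 c_1, so
  gamma(0) = (c_0 + phi_1 c_1) / (1 - phi_1^2) = (3.82948 + (0.533)(-1.74)) / (1 - (0.533)^2) = 2.90206 / 0.715911 = 4.05366.
Therefore gamma(0) = 4.0537 (to 4 decimal places).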